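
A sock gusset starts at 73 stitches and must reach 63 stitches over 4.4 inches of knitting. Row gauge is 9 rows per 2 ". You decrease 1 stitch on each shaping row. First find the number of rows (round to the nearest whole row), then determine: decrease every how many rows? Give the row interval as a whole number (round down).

Decrease every 2nd row.

Rows = 4.4 × 4.5 = 19.8 → 20 rows.
Stitches to remove: 10 → 10 shaping rows (at 1 st each).
20 / 10 = 2.00 → every 2 rows.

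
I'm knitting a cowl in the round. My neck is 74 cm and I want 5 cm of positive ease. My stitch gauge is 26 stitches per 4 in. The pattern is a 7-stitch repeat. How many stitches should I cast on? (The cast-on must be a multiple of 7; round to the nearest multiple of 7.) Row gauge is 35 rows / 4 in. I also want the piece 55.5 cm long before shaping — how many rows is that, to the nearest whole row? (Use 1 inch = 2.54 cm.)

Cast on 203 stitches; work 191 rows.

Finished = 74 + 5 = 79 cm.
79 cm × 1/2.54 = 31.10 inches.
26/4 = 6.5 sts per in; 31.10 × 6.5 = 202.17 sts.
Nearest multiple of 7 → 203.
55.5 cm = 21.85 inches; × 8.75 = 191.19 → 191 rows.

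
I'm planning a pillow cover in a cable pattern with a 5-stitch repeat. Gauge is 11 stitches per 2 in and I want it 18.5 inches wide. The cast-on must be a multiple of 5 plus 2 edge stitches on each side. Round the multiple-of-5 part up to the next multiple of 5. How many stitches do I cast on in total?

104 stitches.

11 / 2 = 5.5 sts per inch.
18.5 × 5.5 = 101.75 sts.
Less 4 edge sts → 97.75 for the repeat.
Next multiple of 5: 100.
Add back 4 edge sts → 104.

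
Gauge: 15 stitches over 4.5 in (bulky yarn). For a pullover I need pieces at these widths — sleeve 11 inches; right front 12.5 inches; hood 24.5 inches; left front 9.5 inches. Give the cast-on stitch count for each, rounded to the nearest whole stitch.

Rate = 15/4.5 = 3.333 sts per in.
sleeve: 11 × 3.333 = 36.67 → 37.
right front: 12.5 × 3.333 = 41.67 → 42.
hood: 24.5 × 3.333 = 81.67 → 82.
left front: 9.5 × 3.333 = 31.67 → 32.

sleeve 37; right front 42; hood 82; left front 32.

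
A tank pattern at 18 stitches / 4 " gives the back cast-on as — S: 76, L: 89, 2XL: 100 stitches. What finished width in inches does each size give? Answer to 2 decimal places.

18/4 = 4.5 sts per in.
S: 76 / 4.5 = 16.889 → 16.89 in.
L: 89 / 4.5 = 19.778 → 19.78 in.
2XL: 100 / 4.5 = 22.222 → 22.22 in.

S 16.89 inches; L 19.78 inches; 2XL 22.22 inches.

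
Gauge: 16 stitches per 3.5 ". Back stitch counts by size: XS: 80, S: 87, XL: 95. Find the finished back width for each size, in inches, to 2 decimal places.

16/3.5 = 4.571 sts per in.
XS: 80 / 4.571 = 17.500 → 17.50 in.
S: 87 / 4.571 = 19.031 → 19.03 in.
XL: 95 / 4.571 = 20.781 → 20.78 in.

XS 17.50 inches; S 19.03 inches; XL 20.78 inches.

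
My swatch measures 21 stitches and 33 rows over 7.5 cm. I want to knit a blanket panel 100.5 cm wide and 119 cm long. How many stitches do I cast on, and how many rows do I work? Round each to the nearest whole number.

Cast on 281 stitches and work 524 rows.

Stitch gauge = 21/7.5 = 2.8 sts/cm; 100.5 × 2.8 = 281.40 → 281 sts.
Row gauge = 33/7.5 = 4.4 rows/cm; 119 × 4.4 = 523.60 → 524 rows.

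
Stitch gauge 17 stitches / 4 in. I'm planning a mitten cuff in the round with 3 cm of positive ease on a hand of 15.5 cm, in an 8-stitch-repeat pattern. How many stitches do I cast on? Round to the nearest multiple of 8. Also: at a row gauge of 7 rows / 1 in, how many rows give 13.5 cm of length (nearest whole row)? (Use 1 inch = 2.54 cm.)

Finished = 15.5 + 3 = 18.5 cm.
18.5 cm × 1/2.54 = 7.28 inches.
17/4 = 4.25 sts per in; 7.28 × 4.25 = 30.95 sts.
Nearest multiple of 8 → 32.
13.5 cm = 5.31 inches; × 7 = 37.20 → 37 rows.

Cast on 32 stitches; work 37 rows.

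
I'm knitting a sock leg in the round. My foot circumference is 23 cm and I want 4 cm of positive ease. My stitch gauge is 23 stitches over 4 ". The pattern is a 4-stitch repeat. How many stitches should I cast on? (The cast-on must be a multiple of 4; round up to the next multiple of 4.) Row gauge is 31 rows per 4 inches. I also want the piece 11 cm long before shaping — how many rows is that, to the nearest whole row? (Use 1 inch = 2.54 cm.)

Cast on 64 stitches; work 34 rows.

Finished = 23 + 4 = 27 cm.
27 cm × 1/2.54 = 10.63 inches.
23/4 = 5.75 sts per in; 10.63 × 5.75 = 61.12 sts.
Next multiple of 4 → 64.
11 cm = 4.33 inches; × 7.75 = 33.56 → 34 rows.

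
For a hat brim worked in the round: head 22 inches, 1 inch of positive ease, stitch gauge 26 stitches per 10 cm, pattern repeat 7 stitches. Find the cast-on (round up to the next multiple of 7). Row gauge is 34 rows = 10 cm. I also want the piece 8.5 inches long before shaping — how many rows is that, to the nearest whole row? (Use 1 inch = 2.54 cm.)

Cast on 154 stitches; work 73 rows.

Finished = 22 + 1 = 23 inches.
23 inches × 2.54 = 58.42 cm.
26/10 = 2.6 sts per cm; 58.42 × 2.6 = 151.89 sts.
Next multiple of 7 → 154.
8.5 inches = 21.59 cm; × 3.4 = 73.41 → 73 rows.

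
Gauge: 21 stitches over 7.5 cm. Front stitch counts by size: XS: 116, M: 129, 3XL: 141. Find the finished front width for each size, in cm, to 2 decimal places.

21/7.5 = 2.8 sts per cm.
XS: 116 / 2.8 = 41.429 → 41.43 cm.
M: 129 / 2.8 = 46.071 → 46.07 cm.
3XL: 141 / 2.8 = 50.357 → 50.36 cm.

XS 41.43 cm; M 46.07 cm; 3XL 50.36 cm.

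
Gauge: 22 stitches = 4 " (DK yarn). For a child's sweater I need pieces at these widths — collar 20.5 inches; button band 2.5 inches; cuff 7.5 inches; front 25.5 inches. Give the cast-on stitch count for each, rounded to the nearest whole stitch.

Rate = 22/4 = 5.5 sts per in.
collar: 20.5 × 5.5 = 112.75 → 113.
button band: 2.5 × 5.5 = 13.75 → 14.
cuff: 7.5 × 5.5 = 41.25 → 41.
front: 25.5 × 5.5 = 140.25 → 140.

collar 113; button band 14; cuff 41; front 140.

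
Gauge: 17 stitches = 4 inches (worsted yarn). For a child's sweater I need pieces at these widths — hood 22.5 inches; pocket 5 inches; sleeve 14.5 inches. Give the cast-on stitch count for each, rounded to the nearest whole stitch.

Rate = 17/4 = 4.25 sts per in.
hood: 22.5 × 4.25 = 95.62 → 96.
pocket: 5 × 4.25 = 21.25 → 21.
sleeve: 14.5 × 4.25 = 61.62 → 62.

hood 96; pocket 21; sleeve 62.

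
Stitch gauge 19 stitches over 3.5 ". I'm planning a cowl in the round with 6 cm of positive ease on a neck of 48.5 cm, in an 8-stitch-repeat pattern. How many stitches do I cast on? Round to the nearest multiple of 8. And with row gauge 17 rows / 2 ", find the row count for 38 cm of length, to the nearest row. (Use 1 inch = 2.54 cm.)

Cast on 120 stitches; work 127 rows.

Finished = 48.5 + 6 = 54.5 cm.
54.5 cm × 1/2.54 = 21.46 inches.
19/3.5 = 5.429 sts per in; 21.46 × 5.429 = 116.48 sts.
Nearest multiple of 8 → 120.
38 cm = 14.96 inches; × 8.5 = 127.17 → 127 rows.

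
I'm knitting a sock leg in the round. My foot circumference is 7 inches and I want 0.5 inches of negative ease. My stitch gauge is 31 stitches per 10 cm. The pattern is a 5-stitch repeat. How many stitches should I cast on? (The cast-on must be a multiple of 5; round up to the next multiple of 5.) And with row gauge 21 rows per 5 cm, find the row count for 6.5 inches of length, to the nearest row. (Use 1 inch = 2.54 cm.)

Cast on 55 stitches; work 69 rows.

Finished = 7 − 0.5 = 6.5 inches.
6.5 inches × 2.54 = 16.51 cm.
31/10 = 3.1 sts per cm; 16.51 × 3.1 = 51.18 sts.
Next multiple of 5 → 55.
6.5 inches = 16.51 cm; × 4.2 = 69.34 → 69 rows.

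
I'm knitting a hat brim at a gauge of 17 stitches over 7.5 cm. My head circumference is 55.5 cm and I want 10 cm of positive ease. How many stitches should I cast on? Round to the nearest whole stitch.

Finished = 55.5 + 10 = 65.5 cm.
17 / 7.5 = 2.267 sts per cm.
65.50 × 2.267 = 148.47 sts.
→ 148 sts.

Cast on 148 stitches.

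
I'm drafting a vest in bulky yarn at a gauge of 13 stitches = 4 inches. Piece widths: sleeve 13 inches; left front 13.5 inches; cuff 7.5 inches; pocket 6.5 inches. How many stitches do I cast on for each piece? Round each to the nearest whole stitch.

Rate = 13/4 = 3.25 sts per in.
sleeve: 13 × 3.25 = 42.25 → 42.
left front: 13.5 × 3.25 = 43.88 → 44.
cuff: 7.5 × 3.25 = 24.38 → 24.
pocket: 6.5 × 3.25 = 21.12 → 21.

sleeve 42; left front 44; cuff 24; pocket 21.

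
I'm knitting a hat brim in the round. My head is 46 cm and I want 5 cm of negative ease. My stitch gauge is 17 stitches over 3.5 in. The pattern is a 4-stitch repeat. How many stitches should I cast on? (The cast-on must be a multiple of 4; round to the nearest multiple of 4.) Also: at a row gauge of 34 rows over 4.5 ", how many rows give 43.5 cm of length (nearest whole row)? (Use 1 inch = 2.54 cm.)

Finished = 46 − 5 = 41 cm.
41 cm × 1/2.54 = 16.14 inches.
17/3.5 = 4.857 sts per in; 16.14 × 4.857 = 78.40 sts.
Nearest multiple of 4 → 80.
43.5 cm = 17.13 inches; × 7.556 = 129.40 → 129 rows.

Cast on 80 stitches; work 129 rows.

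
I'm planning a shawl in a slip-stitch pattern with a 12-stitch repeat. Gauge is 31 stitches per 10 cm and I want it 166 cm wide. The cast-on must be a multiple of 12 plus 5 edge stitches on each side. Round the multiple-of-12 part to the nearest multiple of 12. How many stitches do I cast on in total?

31 / 10 = 3.1 sts per cm.
166 × 3.1 = 514.60 sts.
Less 10 edge sts → 504.60 for the repeat.
Nearest multiple of 12: 504.
Add back 10 edge sts → 514.

514 stitches.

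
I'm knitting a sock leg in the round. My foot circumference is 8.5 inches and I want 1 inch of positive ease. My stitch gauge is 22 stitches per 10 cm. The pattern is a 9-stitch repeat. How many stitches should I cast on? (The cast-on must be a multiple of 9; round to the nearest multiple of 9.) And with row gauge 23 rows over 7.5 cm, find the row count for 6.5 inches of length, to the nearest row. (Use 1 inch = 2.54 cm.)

Cast on 54 stitches; work 51 rows.

Finished = 8.5 + 1 = 9.5 inches.
9.5 inches × 2.54 = 24.13 cm.
22/10 = 2.2 sts per cm; 24.13 × 2.2 = 53.09 sts.
Nearest multiple of 9 → 54.
6.5 inches = 16.51 cm; × 3.067 = 50.63 → 51 rows.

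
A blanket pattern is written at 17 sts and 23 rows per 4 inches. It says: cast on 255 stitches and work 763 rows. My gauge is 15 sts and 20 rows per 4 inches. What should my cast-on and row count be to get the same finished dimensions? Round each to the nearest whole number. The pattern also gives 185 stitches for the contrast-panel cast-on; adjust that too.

Stitches: 255 × 15/17 = 225.00 → 225.
Rows: 763 × 20/23 = 663.48 → 663.
contrast-panel cast-on: 185 × 15/17 = 163.24 → 163.

Cast on 225 stitches; work 663 rows; contrast-panel cast-on 163 stitches.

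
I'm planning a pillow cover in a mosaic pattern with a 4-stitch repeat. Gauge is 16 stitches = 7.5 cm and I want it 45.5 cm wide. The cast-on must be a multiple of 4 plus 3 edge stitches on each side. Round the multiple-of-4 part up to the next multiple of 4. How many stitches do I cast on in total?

16 / 7.5 = 2.133 sts per cm.
45.5 × 2.133 = 97.07 sts.
Less 6 edge sts → 91.07 for the repeat.
Next multiple of 4: 92.
Add back 6 edge sts → 98.

CO 98 sts.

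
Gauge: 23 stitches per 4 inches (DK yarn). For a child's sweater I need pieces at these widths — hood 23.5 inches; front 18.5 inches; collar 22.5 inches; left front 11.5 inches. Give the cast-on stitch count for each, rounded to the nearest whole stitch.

hood 135; front 106; collar 129; left front 66.

Rate = 23/4 = 5.75 sts per in.
hood: 23.5 × 5.75 = 135.12 → 135.
front: 18.5 × 5.75 = 106.38 → 106.
collar: 22.5 × 5.75 = 129.38 → 129.
left front: 11.5 × 5.75 = 66.12 → 66.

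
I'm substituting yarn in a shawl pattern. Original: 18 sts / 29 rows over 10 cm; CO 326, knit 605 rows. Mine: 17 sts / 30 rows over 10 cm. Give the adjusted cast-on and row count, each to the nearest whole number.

Stitches: 326 × 17/18 = 307.89 → 308.
Rows: 605 × 30/29 = 625.86 → 626.

Cast on 308 stitches; work 626 rows.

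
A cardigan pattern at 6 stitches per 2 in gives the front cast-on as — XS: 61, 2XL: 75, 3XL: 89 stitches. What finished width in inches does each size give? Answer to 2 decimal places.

6/2 = 3 sts per in.
XS: 61 / 3 = 20.333 → 20.33 in.
2XL: 75 / 3 = 25.000 → 25.00 in.
3XL: 89 / 3 = 29.667 → 29.67 in.

XS 20.33 inches; 2XL 25.00 inches; 3XL 29.67 inches.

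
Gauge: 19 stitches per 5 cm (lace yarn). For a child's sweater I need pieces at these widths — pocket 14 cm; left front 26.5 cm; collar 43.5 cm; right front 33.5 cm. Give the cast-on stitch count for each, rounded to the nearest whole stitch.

pocket 53; left front 101; collar 165; right front 127.

Rate = 19/5 = 3.8 sts per cm.
pocket: 14 × 3.8 = 53.20 → 53.
left front: 26.5 × 3.8 = 100.70 → 101.
collar: 43.5 × 3.8 = 165.30 → 165.
right front: 33.5 × 3.8 = 127.30 → 127.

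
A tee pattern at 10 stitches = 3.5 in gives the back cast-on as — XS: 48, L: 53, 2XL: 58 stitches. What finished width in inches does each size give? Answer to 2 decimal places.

10/3.5 = 2.857 sts per in.
XS: 48 / 2.857 = 16.800 → 16.80 in.
L: 53 / 2.857 = 18.550 → 18.55 in.
2XL: 58 / 2.857 = 20.300 → 20.30 in.

XS 16.80 inches; L 18.55 inches; 2XL 20.30 inches.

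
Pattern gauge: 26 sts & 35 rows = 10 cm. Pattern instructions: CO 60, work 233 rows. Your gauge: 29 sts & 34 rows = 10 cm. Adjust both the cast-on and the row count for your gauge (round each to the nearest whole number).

Cast on 67 stitches; work 226 rows.

Stitches: 60 × 29/26 = 66.92 → 67.
Rows: 233 × 34/35 = 226.34 → 226.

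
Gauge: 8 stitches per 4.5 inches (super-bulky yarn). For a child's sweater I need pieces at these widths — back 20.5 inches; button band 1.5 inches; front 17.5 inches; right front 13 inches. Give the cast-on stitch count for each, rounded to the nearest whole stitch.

Rate = 8/4.5 = 1.778 sts per in.
back: 20.5 × 1.778 = 36.44 → 36.
button band: 1.5 × 1.778 = 2.67 → 3.
front: 17.5 × 1.778 = 31.11 → 31.
right front: 13 × 1.778 = 23.11 → 23.

back 36; button band 3; front 31; right front 23.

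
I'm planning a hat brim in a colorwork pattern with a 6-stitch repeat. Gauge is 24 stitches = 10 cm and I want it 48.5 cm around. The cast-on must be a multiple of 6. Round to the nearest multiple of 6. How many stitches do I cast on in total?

24 / 10 = 2.4 sts per cm.
48.5 × 2.4 = 116.40 sts.
Nearest multiple of 6: 114.

114 stitches.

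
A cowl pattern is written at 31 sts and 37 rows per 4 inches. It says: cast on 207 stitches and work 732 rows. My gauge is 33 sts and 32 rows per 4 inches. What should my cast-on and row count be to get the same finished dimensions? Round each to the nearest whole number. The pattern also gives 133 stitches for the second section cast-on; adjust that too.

Stitches: 207 × 33/31 = 220.35 → 220.
Rows: 732 × 32/37 = 633.08 → 633.
second section cast-on: 133 × 33/31 = 141.58 → 142.

Cast on 220 stitches; work 633 rows; second section cast-on 142 stitches.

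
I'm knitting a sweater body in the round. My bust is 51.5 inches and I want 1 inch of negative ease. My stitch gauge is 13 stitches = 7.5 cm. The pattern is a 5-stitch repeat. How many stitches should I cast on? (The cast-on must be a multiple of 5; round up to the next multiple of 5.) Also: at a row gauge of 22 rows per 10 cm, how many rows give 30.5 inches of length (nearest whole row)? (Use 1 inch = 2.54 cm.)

Cast on 225 stitches; work 170 rows.

Finished = 51.5 − 1 = 50.5 inches.
50.5 inches × 2.54 = 128.27 cm.
13/7.5 = 1.733 sts per cm; 128.27 × 1.733 = 222.33 sts.
Next multiple of 5 → 225.
30.5 inches = 77.47 cm; × 2.2 = 170.43 → 170 rows.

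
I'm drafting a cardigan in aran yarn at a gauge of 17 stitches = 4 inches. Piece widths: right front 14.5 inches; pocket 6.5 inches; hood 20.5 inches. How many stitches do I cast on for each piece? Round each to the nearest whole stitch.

right front 62; pocket 28; hood 87.

Rate = 17/4 = 4.25 sts per in.
right front: 14.5 × 4.25 = 61.62 → 62.
pocket: 6.5 × 4.25 = 27.62 → 28.
hood: 20.5 × 4.25 = 87.12 → 87.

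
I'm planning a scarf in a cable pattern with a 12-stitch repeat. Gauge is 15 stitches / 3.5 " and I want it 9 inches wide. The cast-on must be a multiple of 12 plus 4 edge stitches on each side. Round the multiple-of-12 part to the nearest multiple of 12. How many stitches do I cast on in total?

CO 44 sts.

15 / 3.5 = 4.286 sts per inch.
9 × 4.286 = 38.57 sts.
Less 8 edge sts → 30.57 for the repeat.
Nearest multiple of 12: 36.
Add back 8 edge sts → 44.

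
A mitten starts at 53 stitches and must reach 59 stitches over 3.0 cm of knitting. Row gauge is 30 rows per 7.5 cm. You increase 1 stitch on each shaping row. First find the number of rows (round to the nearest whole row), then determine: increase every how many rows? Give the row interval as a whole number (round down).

Increase every 2nd row.

Rows = 3.0 × 4 = 12.0 → 12 rows.
Stitches to add: 6 → 6 shaping rows (at 1 st each).
12 / 6 = 2.00 → every 2 rows.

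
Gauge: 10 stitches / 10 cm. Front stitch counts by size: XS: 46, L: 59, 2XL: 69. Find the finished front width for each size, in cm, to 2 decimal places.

10/10 = 1 sts per cm.
XS: 46 / 1 = 46.000 → 46.00 cm.
L: 59 / 1 = 59.000 → 59.00 cm.
2XL: 69 / 1 = 69.000 → 69.00 cm.

XS 46.00 cm; L 59.00 cm; 2XL 69.00 cm.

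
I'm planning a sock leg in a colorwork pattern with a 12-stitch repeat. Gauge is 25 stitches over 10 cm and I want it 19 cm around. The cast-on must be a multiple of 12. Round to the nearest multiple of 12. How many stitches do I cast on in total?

Cast on 48 stitches.

25 / 10 = 2.5 sts per cm.
19 × 2.5 = 47.50 sts.
Nearest multiple of 12: 48.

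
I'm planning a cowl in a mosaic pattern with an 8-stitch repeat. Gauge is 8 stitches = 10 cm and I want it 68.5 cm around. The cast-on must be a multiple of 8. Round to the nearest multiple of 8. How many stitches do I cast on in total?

8 / 10 = 0.8 sts per cm.
68.5 × 0.8 = 54.80 sts.
Nearest multiple of 8: 56.

Cast on 56 stitches.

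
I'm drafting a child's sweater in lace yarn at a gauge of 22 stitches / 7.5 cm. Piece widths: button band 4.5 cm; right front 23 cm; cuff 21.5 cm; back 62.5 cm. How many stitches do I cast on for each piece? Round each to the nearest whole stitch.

Rate = 22/7.5 = 2.933 sts per cm.
button band: 4.5 × 2.933 = 13.20 → 13.
right front: 23 × 2.933 = 67.47 → 67.
cuff: 21.5 × 2.933 = 63.07 → 63.
back: 62.5 × 2.933 = 183.33 → 183.

button band 13; right front 67; cuff 63; back 183.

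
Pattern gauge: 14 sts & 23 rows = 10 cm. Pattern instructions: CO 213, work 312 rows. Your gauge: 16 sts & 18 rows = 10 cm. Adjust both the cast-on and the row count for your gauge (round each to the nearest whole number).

Cast on 243 stitches; work 244 rows.

Stitches: 213 × 16/14 = 243.43 → 243.
Rows: 312 × 18/23 = 244.17 → 244.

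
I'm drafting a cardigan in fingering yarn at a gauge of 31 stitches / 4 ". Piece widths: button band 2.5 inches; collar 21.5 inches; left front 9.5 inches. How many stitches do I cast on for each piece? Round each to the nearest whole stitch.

button band 19; collar 167; left front 74.

Rate = 31/4 = 7.75 sts per in.
button band: 2.5 × 7.75 = 19.38 → 19.
collar: 21.5 × 7.75 = 166.62 → 167.
left front: 9.5 × 7.75 = 73.62 → 74.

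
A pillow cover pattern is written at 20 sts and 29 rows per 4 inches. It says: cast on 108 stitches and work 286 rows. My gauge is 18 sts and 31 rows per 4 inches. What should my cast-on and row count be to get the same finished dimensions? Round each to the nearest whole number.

Cast on 97 stitches; work 306 rows.

Stitches: 108 × 18/20 = 97.20 → 97.
Rows: 286 × 31/29 = 305.72 → 306.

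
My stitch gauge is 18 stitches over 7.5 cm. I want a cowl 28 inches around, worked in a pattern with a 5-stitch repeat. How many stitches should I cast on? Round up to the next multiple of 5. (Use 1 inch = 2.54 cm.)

28 in = 28 × 2.54 = 71.12 cm.
18 / 7.5 = 2.4 sts/cm.
71.12 × 2.4 = 170.69 sts.
→ 175.

Cast on 175 stitches.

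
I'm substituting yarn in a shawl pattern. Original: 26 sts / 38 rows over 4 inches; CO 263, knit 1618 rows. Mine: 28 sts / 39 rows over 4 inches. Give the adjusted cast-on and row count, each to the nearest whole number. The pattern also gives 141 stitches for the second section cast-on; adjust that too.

Stitches: 263 × 28/26 = 283.23 → 283.
Rows: 1618 × 39/38 = 1660.58 → 1661.
second section cast-on: 141 × 28/26 = 151.85 → 152.

Cast on 283 stitches; work 1661 rows; second section cast-on 152 stitches.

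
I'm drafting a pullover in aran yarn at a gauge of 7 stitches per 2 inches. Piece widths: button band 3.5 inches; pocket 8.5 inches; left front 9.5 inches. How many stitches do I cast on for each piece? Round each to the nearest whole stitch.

Rate = 7/2 = 3.5 sts per in.
button band: 3.5 × 3.5 = 12.25 → 12.
pocket: 8.5 × 3.5 = 29.75 → 30.
left front: 9.5 × 3.5 = 33.25 → 33.

button band 12; pocket 30; left front 33.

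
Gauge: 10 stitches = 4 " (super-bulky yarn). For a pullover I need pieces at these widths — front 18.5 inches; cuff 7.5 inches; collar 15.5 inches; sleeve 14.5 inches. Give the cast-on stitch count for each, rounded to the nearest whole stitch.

front 46; cuff 19; collar 39; sleeve 36.

Rate = 10/4 = 2.5 sts per in.
front: 18.5 × 2.5 = 46.25 → 46.
cuff: 7.5 × 2.5 = 18.75 → 19.
collar: 15.5 × 2.5 = 38.75 → 39.
sleeve: 14.5 × 2.5 = 36.25 → 36.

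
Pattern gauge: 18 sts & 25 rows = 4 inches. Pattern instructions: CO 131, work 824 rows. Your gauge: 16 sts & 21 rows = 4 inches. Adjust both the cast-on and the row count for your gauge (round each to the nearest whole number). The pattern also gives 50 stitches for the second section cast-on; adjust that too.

Stitches: 131 × 16/18 = 116.44 → 116.
Rows: 824 × 21/25 = 692.16 → 692.
second section cast-on: 50 × 16/18 = 44.44 → 44.

Cast on 116 stitches; work 692 rows; second section cast-on 44 stitches.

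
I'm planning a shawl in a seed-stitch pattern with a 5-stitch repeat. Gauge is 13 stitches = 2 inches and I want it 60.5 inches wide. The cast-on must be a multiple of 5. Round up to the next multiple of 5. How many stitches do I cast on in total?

13 / 2 = 6.5 sts per inch.
60.5 × 6.5 = 393.25 sts.
Next multiple of 5: 395.

CO 395 sts.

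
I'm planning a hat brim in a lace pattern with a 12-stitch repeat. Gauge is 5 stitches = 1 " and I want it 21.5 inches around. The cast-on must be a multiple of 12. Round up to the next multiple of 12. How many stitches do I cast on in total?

5 / 1 = 5 sts per inch.
21.5 × 5 = 107.50 sts.
Next multiple of 12: 108.

Cast on 108 stitches.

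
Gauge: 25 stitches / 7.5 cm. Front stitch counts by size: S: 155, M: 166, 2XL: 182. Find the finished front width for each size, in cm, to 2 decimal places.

25/7.5 = 3.333 sts per cm.
S: 155 / 3.333 = 46.500 → 46.50 cm.
M: 166 / 3.333 = 49.800 → 49.80 cm.
2XL: 182 / 3.333 = 54.600 → 54.60 cm.

S 46.50 cm; M 49.80 cm; 2XL 54.60 cm.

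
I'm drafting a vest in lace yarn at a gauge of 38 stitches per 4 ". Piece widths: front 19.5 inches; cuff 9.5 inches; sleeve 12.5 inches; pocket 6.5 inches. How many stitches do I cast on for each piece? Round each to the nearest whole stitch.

Rate = 38/4 = 9.5 sts per in.
front: 19.5 × 9.5 = 185.25 → 185.
cuff: 9.5 × 9.5 = 90.25 → 90.
sleeve: 12.5 × 9.5 = 118.75 → 119.
pocket: 6.5 × 9.5 = 61.75 → 62.

front 185; cuff 90; sleeve 119; pocket 62.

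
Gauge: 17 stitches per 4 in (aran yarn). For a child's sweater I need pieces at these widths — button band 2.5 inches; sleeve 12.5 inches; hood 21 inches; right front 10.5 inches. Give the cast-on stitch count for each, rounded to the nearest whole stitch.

Rate = 17/4 = 4.25 sts per in.
button band: 2.5 × 4.25 = 10.62 → 11.
sleeve: 12.5 × 4.25 = 53.12 → 53.
hood: 21 × 4.25 = 89.25 → 89.
right front: 10.5 × 4.25 = 44.62 → 45.

button band 11; sleeve 53; hood 89; right front 45.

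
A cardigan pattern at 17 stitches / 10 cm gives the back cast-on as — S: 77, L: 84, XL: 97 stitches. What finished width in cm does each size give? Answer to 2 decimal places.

S 45.29 cm; L 49.41 cm; XL 57.06 cm.

17/10 = 1.7 sts per cm.
S: 77 / 1.7 = 45.294 → 45.29 cm.
L: 84 / 1.7 = 49.412 → 49.41 cm.
XL: 97 / 1.7 = 57.059 → 57.06 cm.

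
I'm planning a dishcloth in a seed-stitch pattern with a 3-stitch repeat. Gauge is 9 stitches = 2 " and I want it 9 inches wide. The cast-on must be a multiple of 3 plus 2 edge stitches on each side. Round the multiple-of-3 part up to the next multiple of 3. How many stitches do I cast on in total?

43 stitches.

9 / 2 = 4.5 sts per inch.
9 × 4.5 = 40.50 sts.
Less 4 edge sts → 36.50 for the repeat.
Next multiple of 3: 39.
Add back 4 edge sts → 43.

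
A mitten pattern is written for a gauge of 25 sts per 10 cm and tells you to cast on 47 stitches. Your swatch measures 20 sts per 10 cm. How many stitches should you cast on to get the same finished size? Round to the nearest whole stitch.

Scale factor = 20 / 25 = 0.800.
47 × 20 / 25 = 37.60 sts.
→ 38 sts.

38 stitches.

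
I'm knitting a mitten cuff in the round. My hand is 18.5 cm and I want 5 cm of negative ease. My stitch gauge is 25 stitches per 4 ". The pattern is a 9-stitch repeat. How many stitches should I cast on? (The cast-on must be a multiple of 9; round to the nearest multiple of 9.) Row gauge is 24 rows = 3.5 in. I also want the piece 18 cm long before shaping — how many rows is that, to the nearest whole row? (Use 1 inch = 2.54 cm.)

Cast on 36 stitches; work 49 rows.

Finished = 18.5 − 5 = 13.5 cm.
13.5 cm × 1/2.54 = 5.31 inches.
25/4 = 6.25 sts per in; 5.31 × 6.25 = 33.22 sts.
Nearest multiple of 9 → 36.
18 cm = 7.09 inches; × 6.857 = 48.59 → 49 rows.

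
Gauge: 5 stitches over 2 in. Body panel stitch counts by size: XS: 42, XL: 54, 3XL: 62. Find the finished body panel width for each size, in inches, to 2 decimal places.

5/2 = 2.5 sts per in.
XS: 42 / 2.5 = 16.800 → 16.80 in.
XL: 54 / 2.5 = 21.600 → 21.60 in.
3XL: 62 / 2.5 = 24.800 → 24.80 in.

XS 16.80 inches; XL 21.60 inches; 3XL 24.80 inches.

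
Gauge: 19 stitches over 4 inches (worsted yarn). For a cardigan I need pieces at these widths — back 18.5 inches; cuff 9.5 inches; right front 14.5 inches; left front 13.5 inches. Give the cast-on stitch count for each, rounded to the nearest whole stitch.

Rate = 19/4 = 4.75 sts per in.
back: 18.5 × 4.75 = 87.88 → 88.
cuff: 9.5 × 4.75 = 45.12 → 45.
right front: 14.5 × 4.75 = 68.88 → 69.
left front: 13.5 × 4.75 = 64.12 → 64.

back 88; cuff 45; right front 69; left front 64.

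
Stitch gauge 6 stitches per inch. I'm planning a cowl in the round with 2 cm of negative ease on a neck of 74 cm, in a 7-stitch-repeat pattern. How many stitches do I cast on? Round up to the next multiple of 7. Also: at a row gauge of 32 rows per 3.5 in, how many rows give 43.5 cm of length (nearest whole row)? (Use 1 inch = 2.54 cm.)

Cast on 175 stitches; work 157 rows.

Finished = 74 − 2 = 72 cm.
72 cm × 1/2.54 = 28.35 inches.
6/1 = 6 sts per in; 28.35 × 6 = 170.08 sts.
Next multiple of 7 → 175.
43.5 cm = 17.13 inches; × 9.143 = 156.58 → 157 rows.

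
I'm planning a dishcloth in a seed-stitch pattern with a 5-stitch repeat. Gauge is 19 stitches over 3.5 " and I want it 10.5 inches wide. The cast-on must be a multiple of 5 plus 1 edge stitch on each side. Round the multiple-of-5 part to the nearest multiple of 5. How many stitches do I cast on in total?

Cast on 57 stitches.

19 / 3.5 = 5.429 sts per inch.
10.5 × 5.429 = 57.00 sts.
Less 2 edge sts → 55.00 for the repeat.
Nearest multiple of 5: 55.
Add back 2 edge sts → 57.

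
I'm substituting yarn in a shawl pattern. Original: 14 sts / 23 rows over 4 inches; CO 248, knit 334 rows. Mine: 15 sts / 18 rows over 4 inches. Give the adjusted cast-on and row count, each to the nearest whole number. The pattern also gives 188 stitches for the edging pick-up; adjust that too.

Stitches: 248 × 15/14 = 265.71 → 266.
Rows: 334 × 18/23 = 261.39 → 261.
edging pick-up: 188 × 15/14 = 201.43 → 201.

Cast on 266 stitches; work 261 rows; edging pick-up 201 stitches.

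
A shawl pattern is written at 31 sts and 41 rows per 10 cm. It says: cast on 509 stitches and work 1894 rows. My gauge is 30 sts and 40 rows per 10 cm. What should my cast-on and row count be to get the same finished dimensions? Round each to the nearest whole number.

Cast on 493 stitches; work 1848 rows.

Stitches: 509 × 30/31 = 492.58 → 493.
Rows: 1894 × 40/41 = 1847.80 → 1848.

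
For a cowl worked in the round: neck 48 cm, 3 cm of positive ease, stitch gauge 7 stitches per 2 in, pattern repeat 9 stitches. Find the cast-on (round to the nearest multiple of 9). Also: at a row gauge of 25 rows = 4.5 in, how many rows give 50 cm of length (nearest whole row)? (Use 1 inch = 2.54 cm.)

Cast on 72 stitches; work 109 rows.

Finished = 48 + 3 = 51 cm.
51 cm × 1/2.54 = 20.08 inches.
7/2 = 3.5 sts per in; 20.08 × 3.5 = 70.28 sts.
Nearest multiple of 9 → 72.
50 cm = 19.69 inches; × 5.556 = 109.36 → 109 rows.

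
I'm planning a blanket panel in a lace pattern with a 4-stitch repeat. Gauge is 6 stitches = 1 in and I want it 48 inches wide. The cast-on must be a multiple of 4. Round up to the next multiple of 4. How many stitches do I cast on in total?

6 / 1 = 6 sts per inch.
48 × 6 = 288.00 sts.
Next multiple of 4: 288.

Cast on 288 stitches.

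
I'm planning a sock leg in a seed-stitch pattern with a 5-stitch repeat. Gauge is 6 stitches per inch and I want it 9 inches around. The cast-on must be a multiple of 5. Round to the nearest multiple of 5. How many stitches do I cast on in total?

CO 55 sts.

6 / 1 = 6 sts per inch.
9 × 6 = 54.00 sts.
Nearest multiple of 5: 55.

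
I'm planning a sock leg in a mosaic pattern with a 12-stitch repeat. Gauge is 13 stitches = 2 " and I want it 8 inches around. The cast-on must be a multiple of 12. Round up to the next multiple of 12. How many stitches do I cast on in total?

13 / 2 = 6.5 sts per inch.
8 × 6.5 = 52.00 sts.
Next multiple of 12: 60.

60 stitches.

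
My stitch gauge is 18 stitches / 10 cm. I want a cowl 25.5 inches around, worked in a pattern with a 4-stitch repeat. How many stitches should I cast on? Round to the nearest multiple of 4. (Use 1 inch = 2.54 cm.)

116 stitches.

25.5 in = 25.5 × 2.54 = 64.77 cm.
18 / 10 = 1.8 sts/cm.
64.77 × 1.8 = 116.59 sts.
→ 116.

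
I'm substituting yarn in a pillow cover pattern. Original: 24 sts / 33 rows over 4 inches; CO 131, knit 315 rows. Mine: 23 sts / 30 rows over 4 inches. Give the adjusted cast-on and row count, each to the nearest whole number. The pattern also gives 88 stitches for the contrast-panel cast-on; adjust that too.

Cast on 126 stitches; work 286 rows; contrast-panel cast-on 84 stitches.

Stitches: 131 × 23/24 = 125.54 → 126.
Rows: 315 × 30/33 = 286.36 → 286.
contrast-panel cast-on: 88 × 23/24 = 84.33 → 84.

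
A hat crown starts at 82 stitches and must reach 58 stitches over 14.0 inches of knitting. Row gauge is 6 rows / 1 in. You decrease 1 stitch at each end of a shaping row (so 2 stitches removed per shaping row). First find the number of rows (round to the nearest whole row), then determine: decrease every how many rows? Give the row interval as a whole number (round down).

Decrease every 7th row.

Rows = 14.0 × 6 = 84.0 → 84 rows.
Stitches to remove: 24 → 12 shaping rows (at 2 st each).
84 / 12 = 7.00 → every 7 rows.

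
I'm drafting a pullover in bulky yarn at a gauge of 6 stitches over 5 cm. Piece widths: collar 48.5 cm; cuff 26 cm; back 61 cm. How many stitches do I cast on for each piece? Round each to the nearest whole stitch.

collar 58; cuff 31; back 73.

Rate = 6/5 = 1.2 sts per cm.
collar: 48.5 × 1.2 = 58.20 → 58.
cuff: 26 × 1.2 = 31.20 → 31.
back: 61 × 1.2 = 73.20 → 73.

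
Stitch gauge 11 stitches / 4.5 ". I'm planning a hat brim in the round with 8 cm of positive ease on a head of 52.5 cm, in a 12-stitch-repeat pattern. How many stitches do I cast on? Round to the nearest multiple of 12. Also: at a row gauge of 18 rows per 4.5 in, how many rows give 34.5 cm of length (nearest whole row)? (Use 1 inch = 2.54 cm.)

Finished = 52.5 + 8 = 60.5 cm.
60.5 cm × 1/2.54 = 23.82 inches.
11/4.5 = 2.444 sts per in; 23.82 × 2.444 = 58.22 sts.
Nearest multiple of 12 → 60.
34.5 cm = 13.58 inches; × 4 = 54.33 → 54 rows.

Cast on 60 stitches; work 54 rows.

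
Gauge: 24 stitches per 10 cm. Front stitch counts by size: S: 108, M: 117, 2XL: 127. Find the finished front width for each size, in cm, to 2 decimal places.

24/10 = 2.4 sts per cm.
S: 108 / 2.4 = 45.000 → 45.00 cm.
M: 117 / 2.4 = 48.750 → 48.75 cm.
2XL: 127 / 2.4 = 52.917 → 52.92 cm.

S 45.00 cm; M 48.75 cm; 2XL 52.92 cm.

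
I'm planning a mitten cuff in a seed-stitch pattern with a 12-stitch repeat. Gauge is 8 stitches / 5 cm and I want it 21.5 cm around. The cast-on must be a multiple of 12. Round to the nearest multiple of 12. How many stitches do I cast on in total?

8 / 5 = 1.6 sts per cm.
21.5 × 1.6 = 34.40 sts.
Nearest multiple of 12: 36.

CO 36 sts.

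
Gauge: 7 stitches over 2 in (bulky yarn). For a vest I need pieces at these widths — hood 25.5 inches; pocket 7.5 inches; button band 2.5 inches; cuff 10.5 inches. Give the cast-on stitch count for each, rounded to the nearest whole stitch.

Rate = 7/2 = 3.5 sts per in.
hood: 25.5 × 3.5 = 89.25 → 89.
pocket: 7.5 × 3.5 = 26.25 → 26.
button band: 2.5 × 3.5 = 8.75 → 9.
cuff: 10.5 × 3.5 = 36.75 → 37.

hood 89; pocket 26; button band 9; cuff 37.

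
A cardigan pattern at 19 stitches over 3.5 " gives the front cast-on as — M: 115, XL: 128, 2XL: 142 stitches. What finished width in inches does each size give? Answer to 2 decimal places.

19/3.5 = 5.429 sts per in.
M: 115 / 5.429 = 21.184 → 21.18 in.
XL: 128 / 5.429 = 23.579 → 23.58 in.
2XL: 142 / 5.429 = 26.158 → 26.16 in.

M 21.18 inches; XL 23.58 inches; 2XL 26.16 inches.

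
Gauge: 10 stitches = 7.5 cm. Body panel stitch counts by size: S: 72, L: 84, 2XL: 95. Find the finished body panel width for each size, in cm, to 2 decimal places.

S 54.00 cm; L 63.00 cm; 2XL 71.25 cm.

10/7.5 = 1.333 sts per cm.
S: 72 / 1.333 = 54.000 → 54.00 cm.
L: 84 / 1.333 = 63.000 → 63.00 cm.
2XL: 95 / 1.333 = 71.250 → 71.25 cm.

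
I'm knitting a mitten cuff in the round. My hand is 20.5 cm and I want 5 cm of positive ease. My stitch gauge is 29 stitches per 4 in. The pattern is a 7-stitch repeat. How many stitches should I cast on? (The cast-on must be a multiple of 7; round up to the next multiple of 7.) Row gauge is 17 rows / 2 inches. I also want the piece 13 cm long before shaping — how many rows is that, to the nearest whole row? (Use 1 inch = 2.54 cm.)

Finished = 20.5 + 5 = 25.5 cm.
25.5 cm × 1/2.54 = 10.04 inches.
29/4 = 7.25 sts per in; 10.04 × 7.25 = 72.79 sts.
Next multiple of 7 → 77.
13 cm = 5.12 inches; × 8.5 = 43.50 → 44 rows.

Cast on 77 stitches; work 44 rows.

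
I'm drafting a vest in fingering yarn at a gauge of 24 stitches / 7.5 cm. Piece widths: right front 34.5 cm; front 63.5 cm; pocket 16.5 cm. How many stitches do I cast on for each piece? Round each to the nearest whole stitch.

Rate = 24/7.5 = 3.2 sts per cm.
right front: 34.5 × 3.2 = 110.40 → 110.
front: 63.5 × 3.2 = 203.20 → 203.
pocket: 16.5 × 3.2 = 52.80 → 53.

right front 110; front 203; pocket 53.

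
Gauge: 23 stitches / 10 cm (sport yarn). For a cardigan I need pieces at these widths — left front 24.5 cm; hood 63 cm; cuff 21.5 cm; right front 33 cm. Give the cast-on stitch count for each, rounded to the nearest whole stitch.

Rate = 23/10 = 2.3 sts per cm.
left front: 24.5 × 2.3 = 56.35 → 56.
hood: 63 × 2.3 = 144.90 → 145.
cuff: 21.5 × 2.3 = 49.45 → 49.
right front: 33 × 2.3 = 75.90 → 76.

left front 56; hood 145; cuff 49; right front 76.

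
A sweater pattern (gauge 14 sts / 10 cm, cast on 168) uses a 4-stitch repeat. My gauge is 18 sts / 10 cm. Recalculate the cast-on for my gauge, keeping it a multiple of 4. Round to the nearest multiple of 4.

216 stitches.

168 × 18 / 14 = 216.00.
Nearest multiple of 4: 216.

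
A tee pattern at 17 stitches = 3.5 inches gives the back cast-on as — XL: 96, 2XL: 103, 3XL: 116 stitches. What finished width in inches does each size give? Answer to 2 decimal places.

XL 19.76 inches; 2XL 21.21 inches; 3XL 23.88 inches.

17/3.5 = 4.857 sts per in.
XL: 96 / 4.857 = 19.765 → 19.76 in.
2XL: 103 / 4.857 = 21.206 → 21.21 in.
3XL: 116 / 4.857 = 23.882 → 23.88 in.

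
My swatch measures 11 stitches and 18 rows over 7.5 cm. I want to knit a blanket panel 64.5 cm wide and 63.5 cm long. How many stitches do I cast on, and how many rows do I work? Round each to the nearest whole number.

Cast on 95 stitches and work 152 rows.

Stitch gauge = 11/7.5 = 1.467 sts/cm; 64.5 × 1.467 = 94.60 → 95 sts.
Row gauge = 18/7.5 = 2.4 rows/cm; 63.5 × 2.4 = 152.40 → 152 rows.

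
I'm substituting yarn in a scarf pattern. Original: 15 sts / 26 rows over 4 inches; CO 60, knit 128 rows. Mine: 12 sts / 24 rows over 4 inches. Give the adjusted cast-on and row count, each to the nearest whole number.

Cast on 48 stitches; work 118 rows.

Stitches: 60 × 12/15 = 48.00 → 48.
Rows: 128 × 24/26 = 118.15 → 118.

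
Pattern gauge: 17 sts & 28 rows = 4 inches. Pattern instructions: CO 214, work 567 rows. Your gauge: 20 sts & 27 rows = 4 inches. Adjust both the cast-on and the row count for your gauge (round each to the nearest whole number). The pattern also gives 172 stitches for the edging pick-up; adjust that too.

Cast on 252 stitches; work 547 rows; edging pick-up 202 stitches.

Stitches: 214 × 20/17 = 251.76 → 252.
Rows: 567 × 27/28 = 546.75 → 547.
edging pick-up: 172 × 20/17 = 202.35 → 202.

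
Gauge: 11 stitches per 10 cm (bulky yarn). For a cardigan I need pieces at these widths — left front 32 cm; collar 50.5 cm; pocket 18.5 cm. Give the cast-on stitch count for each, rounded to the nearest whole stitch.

Rate = 11/10 = 1.1 sts per cm.
left front: 32 × 1.1 = 35.20 → 35.
collar: 50.5 × 1.1 = 55.55 → 56.
pocket: 18.5 × 1.1 = 20.35 → 20.

left front 35; collar 56; pocket 20.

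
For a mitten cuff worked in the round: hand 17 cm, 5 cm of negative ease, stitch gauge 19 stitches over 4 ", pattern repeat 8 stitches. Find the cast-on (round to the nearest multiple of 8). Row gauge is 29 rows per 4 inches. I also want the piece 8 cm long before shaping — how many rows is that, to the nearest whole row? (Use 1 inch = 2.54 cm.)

Finished = 17 − 5 = 12 cm.
12 cm × 1/2.54 = 4.72 inches.
19/4 = 4.75 sts per in; 4.72 × 4.75 = 22.44 sts.
Nearest multiple of 8 → 24.
8 cm = 3.15 inches; × 7.25 = 22.83 → 23 rows.

Cast on 24 stitches; work 23 rows.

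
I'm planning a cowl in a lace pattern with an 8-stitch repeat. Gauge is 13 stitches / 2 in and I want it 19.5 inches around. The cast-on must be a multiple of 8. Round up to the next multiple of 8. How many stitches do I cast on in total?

CO 128 sts.

13 / 2 = 6.5 sts per inch.
19.5 × 6.5 = 126.75 sts.
Next multiple of 8: 128.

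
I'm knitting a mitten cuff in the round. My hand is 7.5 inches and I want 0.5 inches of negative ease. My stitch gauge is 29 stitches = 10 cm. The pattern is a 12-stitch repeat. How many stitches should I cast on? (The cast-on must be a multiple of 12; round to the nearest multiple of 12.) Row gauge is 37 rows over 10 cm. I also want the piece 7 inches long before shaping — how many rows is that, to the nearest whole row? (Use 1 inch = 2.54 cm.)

Cast on 48 stitches; work 66 rows.

Finished = 7.5 − 0.5 = 7 inches.
7 inches × 2.54 = 17.78 cm.
29/10 = 2.9 sts per cm; 17.78 × 2.9 = 51.56 sts.
Nearest multiple of 12 → 48.
7 inches = 17.78 cm; × 3.7 = 65.79 → 66 rows.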